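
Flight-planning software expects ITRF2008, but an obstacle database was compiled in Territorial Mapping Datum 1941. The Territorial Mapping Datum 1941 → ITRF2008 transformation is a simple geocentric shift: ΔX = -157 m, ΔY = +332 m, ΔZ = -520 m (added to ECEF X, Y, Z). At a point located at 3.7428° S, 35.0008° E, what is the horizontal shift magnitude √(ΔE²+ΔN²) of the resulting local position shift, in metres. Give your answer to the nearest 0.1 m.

629.4 m

The local east axis at (φ, λ) is (−sin λ, cos λ, 0), so ΔE = −sin(35.0008°)·(-157) + cos(35.0008°)·332 = 362.01 m.
The local north axis is (−sin φ cos λ, −sin φ sin λ, cos φ), giving ΔN = -8.395 + 12.431 − 518.891 = -514.86 m.
Horizontal magnitude = √(ΔE² + ΔN²) = √(362.01² + (-514.86)²) = 629.39 m.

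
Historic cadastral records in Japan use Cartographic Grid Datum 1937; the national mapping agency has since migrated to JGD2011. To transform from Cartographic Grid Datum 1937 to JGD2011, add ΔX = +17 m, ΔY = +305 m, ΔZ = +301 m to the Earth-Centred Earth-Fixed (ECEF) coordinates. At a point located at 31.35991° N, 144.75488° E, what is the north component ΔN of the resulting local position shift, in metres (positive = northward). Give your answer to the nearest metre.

ΔN = 173 m

At φ = 31.35991°, λ = 144.75488°: sin φ = 0.520412, cos φ = 0.853915, sin λ = 0.577076, cos λ = -0.816691.
ΔN = −sin φ cos λ·ΔX − sin φ sin λ·ΔY + cos φ·ΔZ = −(0.520412)(-0.816691)(17) − (0.520412)(0.577076)(305) + (0.853915)(301) = 172.66 m.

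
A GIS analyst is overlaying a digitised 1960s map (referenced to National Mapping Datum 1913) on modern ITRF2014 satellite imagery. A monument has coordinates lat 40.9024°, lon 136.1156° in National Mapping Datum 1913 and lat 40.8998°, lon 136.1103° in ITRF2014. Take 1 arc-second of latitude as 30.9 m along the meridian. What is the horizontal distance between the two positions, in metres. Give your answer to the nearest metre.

Δφ = 40.8998° − 40.9024° = -0.0026°; Δλ = 136.1103° − 136.1156° = -0.0053°.
1° of latitude = 3600 × 30.90 = 111240 m.
ΔN = Δφ × 111240 = -289.2 m; ΔE = Δλ × 111240 × cos(40.9024°) = -0.0053 × 111240 × 0.755826 = -445.6 m.
Distance = √(ΔE² + ΔN²) = √((-445.6)² + (-289.2)²) = 531.2 m.

531 m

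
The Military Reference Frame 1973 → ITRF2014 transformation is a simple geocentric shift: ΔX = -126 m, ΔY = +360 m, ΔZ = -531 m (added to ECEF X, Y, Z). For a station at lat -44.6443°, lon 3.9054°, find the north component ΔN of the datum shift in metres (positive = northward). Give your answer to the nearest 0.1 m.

ΔN = -448.9 m

At φ = -44.6443°, λ = 3.9054°: sin φ = -0.702703, cos φ = 0.711483, sin λ = 0.068109, cos λ = 0.997678.
ΔN = −sin φ cos λ·ΔX − sin φ sin λ·ΔY + cos φ·ΔZ = −(-0.702703)(0.997678)(-126) − (-0.702703)(0.068109)(360) + (0.711483)(-531) = -448.90 m.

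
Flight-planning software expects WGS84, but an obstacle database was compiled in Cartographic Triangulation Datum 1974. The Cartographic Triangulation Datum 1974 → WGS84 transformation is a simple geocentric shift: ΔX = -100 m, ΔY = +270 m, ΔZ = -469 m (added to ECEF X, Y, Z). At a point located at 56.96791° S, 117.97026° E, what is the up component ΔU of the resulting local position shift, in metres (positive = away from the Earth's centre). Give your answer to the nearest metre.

ΔU = 549 m

The local up (radial) axis is (cos φ cos λ, cos φ sin λ, sin φ), giving ΔU = 25.566 + 129.987 + 393.193 = 548.75 m.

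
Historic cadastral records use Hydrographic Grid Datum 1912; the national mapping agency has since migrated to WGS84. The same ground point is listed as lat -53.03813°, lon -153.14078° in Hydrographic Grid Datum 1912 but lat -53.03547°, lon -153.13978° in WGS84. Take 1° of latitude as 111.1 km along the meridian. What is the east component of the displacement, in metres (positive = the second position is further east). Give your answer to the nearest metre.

ΔE = 67 m

Δφ = -53.03547° − -53.03813° = +0.00266°; Δλ = -153.13978° − -153.14078° = +0.00100°.
ΔN = Δφ × 111100 = 295.5 m; ΔE = Δλ × 111100 × cos(-53.03813°) = +0.00100 × 111100 × 0.601283 = 66.8 m.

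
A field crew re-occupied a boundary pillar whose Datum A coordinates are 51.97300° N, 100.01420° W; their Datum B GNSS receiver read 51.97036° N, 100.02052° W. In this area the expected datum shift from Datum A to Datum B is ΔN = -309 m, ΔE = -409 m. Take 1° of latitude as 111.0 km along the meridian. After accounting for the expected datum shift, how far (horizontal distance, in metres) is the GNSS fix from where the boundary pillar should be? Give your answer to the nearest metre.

28 m

Observed coordinate differences: Δφ = -0.00264°, Δλ = -0.00632°.
Converting to metres (1° lat = 111000 m, cos φ = 0.616033): observed ΔN = -293.0 m, observed ΔE = -432.2 m.
Subtracting the expected shift leaves a residual of -293.0 − (-309) = 16.0 m north and -432.2 − (-409) = -23.2 m east.
Residual distance = √(16.0² + (-23.2)²) = 28.1 m.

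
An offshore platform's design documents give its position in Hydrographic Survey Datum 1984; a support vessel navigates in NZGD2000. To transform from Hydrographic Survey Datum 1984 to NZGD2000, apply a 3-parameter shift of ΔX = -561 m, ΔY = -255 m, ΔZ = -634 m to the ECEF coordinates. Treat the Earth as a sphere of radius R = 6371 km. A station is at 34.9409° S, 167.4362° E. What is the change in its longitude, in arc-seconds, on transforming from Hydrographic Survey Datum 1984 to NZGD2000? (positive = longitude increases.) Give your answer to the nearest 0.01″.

sin φ = -0.572731, cos φ = 0.819743, sin λ = 0.217527, cos λ = -0.976054.
East component: ΔE = −sin λ·ΔX + cos λ·ΔY = −(0.217527)(-561) + (-0.976054)(-255) = 370.93 m.
1° of latitude spans πR/180 = 111195 m; at latitude φ, 1° of longitude spans that × cos φ = 91151.3 m, so Δλ = 370.93 / 91151.3 × 3600 = 14.650″.

Δλ = 14.65″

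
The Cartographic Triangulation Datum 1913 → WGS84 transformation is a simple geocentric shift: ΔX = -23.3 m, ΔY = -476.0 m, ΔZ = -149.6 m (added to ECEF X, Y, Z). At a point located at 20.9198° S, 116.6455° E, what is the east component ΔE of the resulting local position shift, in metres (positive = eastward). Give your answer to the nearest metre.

ΔE = 234 m

At φ = -20.9198°, λ = 116.6455°: sin φ = -0.357061, cos φ = 0.934081, sin λ = 0.893798, cos λ = -0.448469.
ΔE = −sin λ·ΔX + cos λ·ΔY = −(0.893798)·(-23.3) + (-0.448469)·(-476.0) = 234.30 m.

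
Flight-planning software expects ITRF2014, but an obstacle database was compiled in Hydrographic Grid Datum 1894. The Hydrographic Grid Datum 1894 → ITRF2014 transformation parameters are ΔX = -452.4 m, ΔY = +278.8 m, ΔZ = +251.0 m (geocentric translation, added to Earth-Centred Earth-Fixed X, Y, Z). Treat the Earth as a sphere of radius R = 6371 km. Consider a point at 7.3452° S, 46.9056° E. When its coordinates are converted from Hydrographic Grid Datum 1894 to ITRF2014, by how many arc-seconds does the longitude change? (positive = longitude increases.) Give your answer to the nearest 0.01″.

Δλ = 17.00″

sin φ = -0.127847, cos φ = 0.991794, sin λ = 0.730229, cos λ = 0.683202.
East component: ΔE = −sin λ·ΔX + cos λ·ΔY = −(0.730229)(-452.4) + (0.683202)(278.8) = 520.83 m.
1° of latitude spans πR/180 = 111195 m; at latitude φ, 1° of longitude spans that × cos φ = 110282.4 m, so Δλ = 520.83 / 110282.4 × 3600 = 17.002″.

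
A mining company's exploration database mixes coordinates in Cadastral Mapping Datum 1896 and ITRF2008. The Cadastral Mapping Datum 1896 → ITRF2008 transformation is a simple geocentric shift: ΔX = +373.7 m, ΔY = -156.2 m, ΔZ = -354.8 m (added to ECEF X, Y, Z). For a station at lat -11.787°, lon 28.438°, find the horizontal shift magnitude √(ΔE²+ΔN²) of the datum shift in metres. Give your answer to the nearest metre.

The local east axis at (φ, λ) is (−sin λ, cos λ, 0), so ΔE = −sin(28.438°)·373.7 + cos(28.438°)·(-156.2) = -315.31 m.
The local north axis is (−sin φ cos λ, −sin φ sin λ, cos φ), giving ΔN = 67.126 − 15.195 − 347.319 = -295.39 m.
Horizontal magnitude = √(ΔE² + ΔN²) = √((-315.31)² + (-295.39)²) = 432.06 m.

432 m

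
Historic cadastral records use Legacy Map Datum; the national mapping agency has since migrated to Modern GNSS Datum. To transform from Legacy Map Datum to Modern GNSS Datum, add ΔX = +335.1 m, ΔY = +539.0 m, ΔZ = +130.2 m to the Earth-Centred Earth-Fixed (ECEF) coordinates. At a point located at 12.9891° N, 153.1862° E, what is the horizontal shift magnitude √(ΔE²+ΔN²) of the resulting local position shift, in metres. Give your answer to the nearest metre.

647 m

At φ = 12.9891°, λ = 153.1862°: sin φ = 0.224766, cos φ = 0.974413, sin λ = 0.451093, cos λ = -0.892477.
ΔE = −sin λ·ΔX + cos λ·ΔY = −(0.451093)·(335.1) + (-0.892477)·(539.0) = -632.21 m.
ΔN = −sin φ cos λ·ΔX − sin φ sin λ·ΔY + cos φ·ΔZ = −(0.224766)(-0.892477)(335.1) − (0.224766)(0.451093)(539.0) + (0.974413)(130.2) = 139.44 m.
Horizontal magnitude = √(ΔE² + ΔN²) = √((-632.21)² + 139.44²) = 647.40 m.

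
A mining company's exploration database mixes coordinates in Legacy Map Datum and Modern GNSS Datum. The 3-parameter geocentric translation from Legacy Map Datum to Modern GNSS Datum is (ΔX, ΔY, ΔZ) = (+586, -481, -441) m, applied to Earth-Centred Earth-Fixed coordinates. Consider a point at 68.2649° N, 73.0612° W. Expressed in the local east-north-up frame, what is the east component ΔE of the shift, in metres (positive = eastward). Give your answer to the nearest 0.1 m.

At φ = 68.2649°, λ = -73.0612°: sin φ = 0.928906, cos φ = 0.370316, sin λ = -0.956617, cos λ = 0.291350.
ΔE = −sin λ·ΔX + cos λ·ΔY = −(-0.956617)·(586) + (0.291350)·(-481) = 420.44 m.

ΔE = 420.4 m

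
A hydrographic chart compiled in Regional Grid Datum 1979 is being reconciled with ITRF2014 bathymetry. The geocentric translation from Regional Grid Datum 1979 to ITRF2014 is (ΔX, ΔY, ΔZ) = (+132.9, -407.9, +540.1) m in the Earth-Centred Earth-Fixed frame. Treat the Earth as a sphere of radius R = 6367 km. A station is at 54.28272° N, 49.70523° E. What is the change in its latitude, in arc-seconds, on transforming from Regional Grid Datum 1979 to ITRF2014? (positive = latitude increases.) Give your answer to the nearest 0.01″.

Δφ = 16.14″

sin φ = 0.811907, cos φ = 0.583786, sin λ = 0.762727, cos λ = 0.646720.
North component: ΔN = −sin φ cos λ·ΔX − sin φ sin λ·ΔY + cos φ·ΔZ = −(0.811907)(0.646720)(132.9) − (0.811907)(0.762727)(-407.9) + (0.583786)(540.1) = 498.12 m.
1° of latitude spans πR/180 = 111125 m, so Δφ = 498.12 / 111125 × 3600 = 16.137″.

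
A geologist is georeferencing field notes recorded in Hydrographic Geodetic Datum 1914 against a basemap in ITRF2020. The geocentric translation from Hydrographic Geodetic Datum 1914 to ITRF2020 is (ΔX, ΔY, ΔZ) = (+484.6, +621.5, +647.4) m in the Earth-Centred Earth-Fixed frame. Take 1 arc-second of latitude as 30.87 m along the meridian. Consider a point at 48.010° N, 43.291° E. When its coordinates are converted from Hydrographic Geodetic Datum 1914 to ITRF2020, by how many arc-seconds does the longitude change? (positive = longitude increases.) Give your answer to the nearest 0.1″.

sin φ = 0.743262, cos φ = 0.669001, sin λ = 0.685704, cos λ = 0.727880.
East component: ΔE = −sin λ·ΔX + cos λ·ΔY = −(0.685704)(484.6) + (0.727880)(621.5) = 120.09 m.
1° of latitude spans 3600 × 30.87 = 111132 m; at latitude φ, 1° of longitude spans that × cos φ = 74347.4 m, so Δλ = 120.09 / 74347.4 × 3600 = 5.815″.

Δλ = 5.8″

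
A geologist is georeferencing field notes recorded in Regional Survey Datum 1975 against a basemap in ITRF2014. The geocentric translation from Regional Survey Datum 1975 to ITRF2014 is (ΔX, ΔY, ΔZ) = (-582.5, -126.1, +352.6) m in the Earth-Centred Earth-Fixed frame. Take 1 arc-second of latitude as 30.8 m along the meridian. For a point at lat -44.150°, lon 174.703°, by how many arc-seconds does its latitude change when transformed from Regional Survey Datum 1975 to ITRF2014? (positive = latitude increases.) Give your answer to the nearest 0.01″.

sin φ = -0.696539, cos φ = 0.717519, sin λ = 0.092318, cos λ = -0.995730.
North component: ΔN = −sin φ cos λ·ΔX − sin φ sin λ·ΔY + cos φ·ΔZ = −(-0.696539)(-0.995730)(-582.5) − (-0.696539)(0.092318)(-126.1) + (0.717519)(352.6) = 648.89 m.
1° of latitude spans 3600 × 30.80 = 110880 m, so Δφ = 648.89 / 110880 × 3600 = 21.068″.

Δφ = 21.07″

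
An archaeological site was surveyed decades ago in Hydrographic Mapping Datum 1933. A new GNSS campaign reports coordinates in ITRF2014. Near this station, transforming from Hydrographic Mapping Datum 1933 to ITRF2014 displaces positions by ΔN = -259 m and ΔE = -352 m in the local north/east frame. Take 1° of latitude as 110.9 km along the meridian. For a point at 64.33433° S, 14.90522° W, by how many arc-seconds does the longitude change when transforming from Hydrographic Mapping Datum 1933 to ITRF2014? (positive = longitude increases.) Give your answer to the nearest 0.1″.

Δλ = -26.4″

At latitude -64.33433°, cos φ = 0.433119.
1° of longitude at this latitude = 110.9 × cos φ = 48.03 km, so Δλ = -352.0 / 48032.9 = -0.0073283° = -26.382″.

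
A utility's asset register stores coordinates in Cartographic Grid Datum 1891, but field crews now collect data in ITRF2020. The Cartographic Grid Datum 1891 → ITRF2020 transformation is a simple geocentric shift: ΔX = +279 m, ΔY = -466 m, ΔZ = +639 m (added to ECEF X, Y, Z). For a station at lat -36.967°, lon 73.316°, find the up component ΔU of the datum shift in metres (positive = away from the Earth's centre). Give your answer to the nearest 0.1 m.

At φ = -36.967°, λ = 73.316°: sin φ = -0.601355, cos φ = 0.798982, sin λ = 0.957903, cos λ = 0.287093.
ΔU = cos φ cos λ·ΔX + cos φ sin λ·ΔY + sin φ·ΔZ = (0.798982)(0.287093)(279) + (0.798982)(0.957903)(-466) + (-0.601355)(639) = -676.92 m.

ΔU = -676.9 m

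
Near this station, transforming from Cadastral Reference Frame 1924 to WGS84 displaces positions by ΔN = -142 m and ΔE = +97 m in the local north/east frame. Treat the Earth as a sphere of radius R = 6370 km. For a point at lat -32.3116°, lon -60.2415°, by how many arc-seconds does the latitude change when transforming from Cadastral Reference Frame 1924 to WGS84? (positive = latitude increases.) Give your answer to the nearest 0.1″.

Δφ = -4.6″

On a sphere of radius R, 1 rad of latitude = R, so Δφ = ΔN / R = -142.0 / 6370000 = -2.2292e-05 rad = -4.598″.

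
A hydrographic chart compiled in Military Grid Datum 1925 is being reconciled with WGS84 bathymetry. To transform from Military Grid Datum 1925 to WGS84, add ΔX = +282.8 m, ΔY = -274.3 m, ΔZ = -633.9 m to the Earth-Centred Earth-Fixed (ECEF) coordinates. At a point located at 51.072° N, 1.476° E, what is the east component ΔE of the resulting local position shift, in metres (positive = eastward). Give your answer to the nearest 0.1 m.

At φ = 51.072°, λ = 1.476°: sin φ = 0.777936, cos φ = 0.628343, sin λ = 0.025758, cos λ = 0.999668.
ΔE = −sin λ·ΔX + cos λ·ΔY = −(0.025758)·(282.8) + (0.999668)·(-274.3) = -281.49 m.

ΔE = -281.5 m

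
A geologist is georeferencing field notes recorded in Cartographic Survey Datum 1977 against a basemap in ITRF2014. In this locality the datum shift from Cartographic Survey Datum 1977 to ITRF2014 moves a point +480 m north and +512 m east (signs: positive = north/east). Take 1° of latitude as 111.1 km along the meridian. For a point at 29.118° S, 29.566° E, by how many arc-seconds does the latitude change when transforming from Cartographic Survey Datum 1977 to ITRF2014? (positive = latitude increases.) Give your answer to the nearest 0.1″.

1° of latitude = 111.1 km, so Δφ = 480.0 / 111100 = 0.0043204° = 15.554″.

Δφ = 15.6″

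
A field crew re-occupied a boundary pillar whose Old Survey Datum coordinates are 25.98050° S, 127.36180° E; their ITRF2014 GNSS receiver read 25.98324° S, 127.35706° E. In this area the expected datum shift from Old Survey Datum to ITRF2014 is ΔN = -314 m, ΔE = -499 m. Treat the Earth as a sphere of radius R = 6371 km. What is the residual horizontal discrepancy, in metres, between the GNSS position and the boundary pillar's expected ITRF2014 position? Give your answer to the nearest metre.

Observed coordinate differences: Δφ = -0.00274°, Δλ = -0.00474°.
Converting to metres (1° lat = 111195 m, cos φ = 0.898943): observed ΔN = -304.7 m, observed ΔE = -473.8 m.
Subtracting the expected shift leaves a residual of -304.7 − (-314) = 9.3 m north and -473.8 − (-499) = 25.2 m east.
Residual distance = √(9.3² + 25.2²) = 26.9 m.

27 m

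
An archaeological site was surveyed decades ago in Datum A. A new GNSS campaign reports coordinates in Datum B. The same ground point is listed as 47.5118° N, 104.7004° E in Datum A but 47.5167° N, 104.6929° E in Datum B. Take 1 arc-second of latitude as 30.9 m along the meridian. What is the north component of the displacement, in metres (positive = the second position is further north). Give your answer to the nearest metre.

ΔN = 545 m

Δφ = 47.5167° − 47.5118° = +0.0049°; Δλ = 104.6929° − 104.7004° = -0.0075°.
1° of latitude = 3600 × 30.90 = 111240 m.
ΔN = Δφ × 111240 = 545.1 m; ΔE = Δλ × 111240 × cos(47.5118°) = -0.0075 × 111240 × 0.675438 = -563.5 m.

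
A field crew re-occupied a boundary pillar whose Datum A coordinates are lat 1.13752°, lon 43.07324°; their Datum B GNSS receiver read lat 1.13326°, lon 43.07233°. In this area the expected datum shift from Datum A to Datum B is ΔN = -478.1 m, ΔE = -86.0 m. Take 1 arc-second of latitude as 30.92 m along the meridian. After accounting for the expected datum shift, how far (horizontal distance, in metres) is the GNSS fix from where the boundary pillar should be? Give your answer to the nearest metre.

16 m

Observed coordinate differences: Δφ = -0.00426°, Δλ = -0.00091°.
Converting to metres (1° lat = 111312 m, cos φ = 0.999803): observed ΔN = -474.2 m, observed ΔE = -101.3 m.
Subtracting the expected shift leaves a residual of -474.2 − (-478.1) = 3.9 m north and -101.3 − (-86.0) = -15.3 m east.
Residual distance = √(3.9² + (-15.3)²) = 15.8 m.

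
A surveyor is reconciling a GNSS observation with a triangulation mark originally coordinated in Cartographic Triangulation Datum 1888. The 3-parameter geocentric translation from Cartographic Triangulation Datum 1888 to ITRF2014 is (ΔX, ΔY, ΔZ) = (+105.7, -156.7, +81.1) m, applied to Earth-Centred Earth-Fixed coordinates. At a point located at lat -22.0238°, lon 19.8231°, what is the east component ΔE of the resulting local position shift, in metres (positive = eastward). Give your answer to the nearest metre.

The local east axis at (φ, λ) is (−sin λ, cos λ, 0), so ΔE = −sin(19.8231°)·105.7 + cos(19.8231°)·(-156.7) = -183.26 m.

ΔE = -183 m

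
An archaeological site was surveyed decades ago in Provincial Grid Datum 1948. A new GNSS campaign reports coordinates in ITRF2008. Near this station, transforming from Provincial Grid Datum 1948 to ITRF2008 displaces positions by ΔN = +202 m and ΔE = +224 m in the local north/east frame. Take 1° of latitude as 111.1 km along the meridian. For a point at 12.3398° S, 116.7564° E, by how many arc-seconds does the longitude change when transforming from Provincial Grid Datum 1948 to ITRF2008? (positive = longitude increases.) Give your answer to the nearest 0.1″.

Δλ = 7.4″

At latitude -12.3398°, cos φ = 0.976897.
1° of longitude at this latitude = 111.1 × cos φ = 108.53 km, so Δλ = 224.0 / 108533.3 = 0.0020639° = 7.430″.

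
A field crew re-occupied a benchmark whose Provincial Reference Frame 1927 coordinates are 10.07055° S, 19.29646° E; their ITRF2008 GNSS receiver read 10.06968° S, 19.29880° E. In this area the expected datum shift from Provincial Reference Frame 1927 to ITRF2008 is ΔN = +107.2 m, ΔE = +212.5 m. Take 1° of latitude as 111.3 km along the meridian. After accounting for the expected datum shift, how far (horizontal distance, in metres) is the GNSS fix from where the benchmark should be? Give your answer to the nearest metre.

Observed coordinate differences: Δφ = +0.00087°, Δλ = +0.00234°.
Converting to metres (1° lat = 111300 m, cos φ = 0.984593): observed ΔN = 96.8 m, observed ΔE = 256.4 m.
Subtracting the expected shift leaves a residual of 96.8 − (107.2) = -10.4 m north and 256.4 − (212.5) = 43.9 m east.
Residual distance = √((-10.4)² + 43.9²) = 45.1 m.

45 m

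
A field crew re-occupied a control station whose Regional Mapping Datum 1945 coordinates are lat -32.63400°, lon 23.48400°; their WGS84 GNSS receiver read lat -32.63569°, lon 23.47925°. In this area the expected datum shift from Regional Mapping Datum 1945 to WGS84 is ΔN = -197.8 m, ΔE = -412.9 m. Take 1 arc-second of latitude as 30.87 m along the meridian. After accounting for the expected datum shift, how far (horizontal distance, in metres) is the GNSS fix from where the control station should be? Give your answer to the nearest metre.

33 m

Observed coordinate differences: Δφ = -0.00169°, Δλ = -0.00475°.
Converting to metres (1° lat = 111132 m, cos φ = 0.842133): observed ΔN = -187.8 m, observed ΔE = -444.5 m.
Subtracting the expected shift leaves a residual of -187.8 − (-197.8) = 10.0 m north and -444.5 − (-412.9) = -31.6 m east.
Residual distance = √(10.0² + (-31.6)²) = 33.2 m.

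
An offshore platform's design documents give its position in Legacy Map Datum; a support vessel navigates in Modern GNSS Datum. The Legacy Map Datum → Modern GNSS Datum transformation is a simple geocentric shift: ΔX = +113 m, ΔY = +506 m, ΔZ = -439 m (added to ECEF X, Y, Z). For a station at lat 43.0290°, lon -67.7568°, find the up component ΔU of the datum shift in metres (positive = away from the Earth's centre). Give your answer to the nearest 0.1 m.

The local up (radial) axis is (cos φ cos λ, cos φ sin λ, sin φ), giving ΔU = 31.269 − 342.365 − 299.560 = -610.66 m.

ΔU = -610.7 m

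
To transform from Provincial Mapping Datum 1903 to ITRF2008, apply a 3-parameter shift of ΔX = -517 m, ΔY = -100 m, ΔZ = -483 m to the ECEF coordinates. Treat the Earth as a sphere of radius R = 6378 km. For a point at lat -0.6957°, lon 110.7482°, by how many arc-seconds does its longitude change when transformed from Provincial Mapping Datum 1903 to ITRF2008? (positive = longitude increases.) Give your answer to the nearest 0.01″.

Δλ = 16.78″

sin φ = -0.012142, cos φ = 0.999926, sin λ = 0.935146, cos λ = -0.354262.
East component: ΔE = −sin λ·ΔX + cos λ·ΔY = −(0.935146)(-517) + (-0.354262)(-100) = 518.90 m.
1° of latitude spans πR/180 = 111317 m; at latitude φ, 1° of longitude spans that × cos φ = 111308.9 m, so Δλ = 518.90 / 111308.9 × 3600 = 16.782″.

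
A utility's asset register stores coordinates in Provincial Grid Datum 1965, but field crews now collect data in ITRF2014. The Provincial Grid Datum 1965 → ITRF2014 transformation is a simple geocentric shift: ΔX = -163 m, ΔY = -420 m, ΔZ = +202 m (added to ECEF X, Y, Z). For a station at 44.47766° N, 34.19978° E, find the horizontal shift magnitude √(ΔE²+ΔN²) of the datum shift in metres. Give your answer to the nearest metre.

At φ = 44.47766°, λ = 34.19978°: sin φ = 0.700631, cos φ = 0.713524, sin λ = 0.562080, cos λ = 0.827083.
ΔE = −sin λ·ΔX + cos λ·ΔY = −(0.562080)·(-163) + (0.827083)·(-420) = -255.76 m.
ΔN = −sin φ cos λ·ΔX − sin φ sin λ·ΔY + cos φ·ΔZ = −(0.700631)(0.827083)(-163) − (0.700631)(0.562080)(-420) + (0.713524)(202) = 403.99 m.
Horizontal magnitude = √(ΔE² + ΔN²) = √((-255.76)² + 403.99²) = 478.14 m.

478 m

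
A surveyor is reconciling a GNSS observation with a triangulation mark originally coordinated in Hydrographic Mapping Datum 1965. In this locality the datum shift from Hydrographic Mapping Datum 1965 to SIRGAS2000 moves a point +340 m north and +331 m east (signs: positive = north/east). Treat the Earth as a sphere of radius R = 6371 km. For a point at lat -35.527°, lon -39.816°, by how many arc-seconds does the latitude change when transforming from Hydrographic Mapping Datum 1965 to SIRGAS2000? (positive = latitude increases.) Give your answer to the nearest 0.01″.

On a sphere of radius R, 1 rad of latitude = R, so Δφ = ΔN / R = 340.0 / 6371000 = 5.3367e-05 rad = 11.008″.

Δφ = 11.01″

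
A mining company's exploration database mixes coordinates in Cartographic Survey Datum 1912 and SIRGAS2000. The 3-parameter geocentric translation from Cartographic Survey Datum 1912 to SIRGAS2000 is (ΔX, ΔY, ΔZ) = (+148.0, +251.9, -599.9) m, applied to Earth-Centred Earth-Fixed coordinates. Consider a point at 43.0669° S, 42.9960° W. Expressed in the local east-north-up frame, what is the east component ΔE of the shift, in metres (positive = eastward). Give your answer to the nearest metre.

The local east axis at (φ, λ) is (−sin λ, cos λ, 0), so ΔE = −sin(-42.9960°)·148.0 + cos(-42.9960°)·251.9 = 285.17 m.

ΔE = 285 m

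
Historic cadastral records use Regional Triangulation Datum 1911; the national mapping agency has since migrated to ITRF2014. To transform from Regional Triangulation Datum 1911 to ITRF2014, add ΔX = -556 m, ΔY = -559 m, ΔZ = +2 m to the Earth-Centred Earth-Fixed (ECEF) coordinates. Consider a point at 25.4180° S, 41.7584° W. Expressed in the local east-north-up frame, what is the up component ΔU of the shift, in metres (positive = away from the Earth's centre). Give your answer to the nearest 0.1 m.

ΔU = -39.2 m

At φ = -25.4180°, λ = -41.7584°: sin φ = -0.429219, cos φ = 0.903200, sin λ = -0.665991, cos λ = 0.745960.
ΔU = cos φ cos λ·ΔX + cos φ sin λ·ΔY + sin φ·ΔZ = (0.903200)(0.745960)(-556) + (0.903200)(-0.665991)(-559) + (-0.429219)(2) = -39.21 m.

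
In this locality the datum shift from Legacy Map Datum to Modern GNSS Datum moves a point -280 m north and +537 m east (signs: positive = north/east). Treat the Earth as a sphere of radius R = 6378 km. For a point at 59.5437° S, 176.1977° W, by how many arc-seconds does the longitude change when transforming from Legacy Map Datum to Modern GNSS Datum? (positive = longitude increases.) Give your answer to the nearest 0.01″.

Δλ = 34.26″

At latitude -59.5437°, cos φ = 0.506881.
One radian of longitude at latitude φ spans R cos φ, so Δλ = ΔE / (R cos φ) = 537.0 / (6378000 × 0.506881) = 1.6611e-04 rad = 34.262″.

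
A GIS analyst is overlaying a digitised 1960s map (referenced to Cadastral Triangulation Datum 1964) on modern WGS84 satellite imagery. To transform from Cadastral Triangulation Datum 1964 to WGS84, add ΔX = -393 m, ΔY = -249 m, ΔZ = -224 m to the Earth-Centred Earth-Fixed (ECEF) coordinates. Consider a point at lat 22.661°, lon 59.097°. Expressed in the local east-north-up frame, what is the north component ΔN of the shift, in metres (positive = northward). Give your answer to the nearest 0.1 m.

At φ = 22.661°, λ = 59.097°: sin φ = 0.385278, cos φ = 0.922801, sin λ = 0.858038, cos λ = 0.513586.
ΔN = −sin φ cos λ·ΔX − sin φ sin λ·ΔY + cos φ·ΔZ = −(0.385278)(0.513586)(-393) − (0.385278)(0.858038)(-249) + (0.922801)(-224) = -46.63 m.

ΔN = -46.6 m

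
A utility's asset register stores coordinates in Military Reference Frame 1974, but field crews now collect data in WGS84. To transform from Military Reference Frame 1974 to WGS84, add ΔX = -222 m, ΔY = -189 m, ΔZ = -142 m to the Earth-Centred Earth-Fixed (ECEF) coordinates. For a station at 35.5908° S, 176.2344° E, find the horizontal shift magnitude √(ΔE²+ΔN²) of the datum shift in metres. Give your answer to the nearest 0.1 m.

At φ = -35.5908°, λ = 176.2344°: sin φ = -0.581992, cos φ = 0.813194, sin λ = 0.065675, cos λ = -0.997841.
ΔE = −sin λ·ΔX + cos λ·ΔY = −(0.065675)·(-222) + (-0.997841)·(-189) = 203.17 m.
ΔN = −sin φ cos λ·ΔX − sin φ sin λ·ΔY + cos φ·ΔZ = −(-0.581992)(-0.997841)(-222) − (-0.581992)(0.065675)(-189) + (0.813194)(-142) = 6.23 m.
Horizontal magnitude = √(ΔE² + ΔN²) = √(203.17² + 6.23²) = 203.27 m.

203.3 m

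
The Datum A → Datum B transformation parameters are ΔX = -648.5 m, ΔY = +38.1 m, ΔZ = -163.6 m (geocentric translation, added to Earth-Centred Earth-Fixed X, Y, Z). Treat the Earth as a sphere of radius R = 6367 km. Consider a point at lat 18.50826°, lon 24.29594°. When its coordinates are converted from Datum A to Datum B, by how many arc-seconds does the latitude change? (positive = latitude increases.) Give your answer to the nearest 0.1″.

Δφ = 0.9″

sin φ = 0.317441, cos φ = 0.948278, sin λ = 0.411450, cos λ = 0.911432.
North component: ΔN = −sin φ cos λ·ΔX − sin φ sin λ·ΔY + cos φ·ΔZ = −(0.317441)(0.911432)(-648.5) − (0.317441)(0.411450)(38.1) + (0.948278)(-163.6) = 27.51 m.
1° of latitude spans πR/180 = 111125 m, so Δφ = 27.51 / 111125 × 3600 = 0.891″.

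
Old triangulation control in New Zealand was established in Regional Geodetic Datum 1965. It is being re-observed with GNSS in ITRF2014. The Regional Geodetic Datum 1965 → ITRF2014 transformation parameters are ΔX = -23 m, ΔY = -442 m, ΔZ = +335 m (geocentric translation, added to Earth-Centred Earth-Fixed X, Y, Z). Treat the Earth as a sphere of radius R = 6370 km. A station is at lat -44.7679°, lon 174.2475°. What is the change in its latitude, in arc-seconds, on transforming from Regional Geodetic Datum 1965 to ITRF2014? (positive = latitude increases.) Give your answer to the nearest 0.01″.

Δφ = 7.21″

sin φ = -0.704237, cos φ = 0.709965, sin λ = 0.100231, cos λ = -0.994964.
North component: ΔN = −sin φ cos λ·ΔX − sin φ sin λ·ΔY + cos φ·ΔZ = −(-0.704237)(-0.994964)(-23) − (-0.704237)(0.100231)(-442) + (0.709965)(335) = 222.75 m.
1° of latitude spans πR/180 = 111177 m, so Δφ = 222.75 / 111177 × 3600 = 7.213″.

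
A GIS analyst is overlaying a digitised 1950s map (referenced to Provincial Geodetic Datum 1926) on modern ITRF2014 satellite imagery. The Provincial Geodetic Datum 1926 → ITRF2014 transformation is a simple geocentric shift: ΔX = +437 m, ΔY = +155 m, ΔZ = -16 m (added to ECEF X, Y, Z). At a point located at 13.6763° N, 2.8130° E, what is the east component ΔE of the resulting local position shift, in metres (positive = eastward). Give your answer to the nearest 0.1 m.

ΔE = 133.4 m

The local east axis at (φ, λ) is (−sin λ, cos λ, 0), so ΔE = −sin(2.8130°)·437 + cos(2.8130°)·155 = 133.37 m.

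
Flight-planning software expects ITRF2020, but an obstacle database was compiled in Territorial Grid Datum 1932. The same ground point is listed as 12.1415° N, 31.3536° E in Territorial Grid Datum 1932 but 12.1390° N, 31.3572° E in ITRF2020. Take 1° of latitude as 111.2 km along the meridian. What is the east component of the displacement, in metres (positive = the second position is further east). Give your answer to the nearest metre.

Δφ = 12.1390° − 12.1415° = -0.0025°; Δλ = 31.3572° − 31.3536° = +0.0036°.
ΔN = Δφ × 111200 = -278.0 m; ΔE = Δλ × 111200 × cos(12.1415°) = +0.0036 × 111200 × 0.977631 = 391.4 m.

ΔE = 391 m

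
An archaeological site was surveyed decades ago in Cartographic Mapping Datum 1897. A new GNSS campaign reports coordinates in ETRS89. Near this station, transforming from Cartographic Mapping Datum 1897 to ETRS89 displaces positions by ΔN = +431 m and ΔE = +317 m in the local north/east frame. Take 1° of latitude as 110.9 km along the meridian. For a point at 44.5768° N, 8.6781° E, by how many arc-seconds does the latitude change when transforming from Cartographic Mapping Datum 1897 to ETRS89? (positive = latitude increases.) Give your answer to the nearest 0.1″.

Δφ = 14.0″

1° of latitude = 110.9 km, so Δφ = 431.0 / 110900 = 0.0038864° = 13.991″.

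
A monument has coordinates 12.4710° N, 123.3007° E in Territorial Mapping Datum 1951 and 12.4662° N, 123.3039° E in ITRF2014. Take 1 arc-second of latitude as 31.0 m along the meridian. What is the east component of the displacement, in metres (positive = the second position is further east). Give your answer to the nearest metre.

ΔE = 349 m

Δφ = 12.4662° − 12.4710° = -0.0048°; Δλ = 123.3039° − 123.3007° = +0.0032°.
1° of latitude = 3600 × 31.00 = 111600 m.
ΔN = Δφ × 111600 = -535.7 m; ΔE = Δλ × 111600 × cos(12.4710°) = +0.0032 × 111600 × 0.976405 = 348.7 m.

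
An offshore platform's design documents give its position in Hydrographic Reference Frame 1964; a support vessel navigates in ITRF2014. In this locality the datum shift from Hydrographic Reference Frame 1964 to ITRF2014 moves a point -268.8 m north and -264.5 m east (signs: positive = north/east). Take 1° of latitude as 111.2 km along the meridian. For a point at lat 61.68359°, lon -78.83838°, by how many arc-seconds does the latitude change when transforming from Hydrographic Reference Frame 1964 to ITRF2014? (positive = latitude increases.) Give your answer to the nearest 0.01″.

1° of latitude = 111.2 km, so Δφ = -268.8 / 111200 = -0.0024173° = -8.702″.

Δφ = -8.70″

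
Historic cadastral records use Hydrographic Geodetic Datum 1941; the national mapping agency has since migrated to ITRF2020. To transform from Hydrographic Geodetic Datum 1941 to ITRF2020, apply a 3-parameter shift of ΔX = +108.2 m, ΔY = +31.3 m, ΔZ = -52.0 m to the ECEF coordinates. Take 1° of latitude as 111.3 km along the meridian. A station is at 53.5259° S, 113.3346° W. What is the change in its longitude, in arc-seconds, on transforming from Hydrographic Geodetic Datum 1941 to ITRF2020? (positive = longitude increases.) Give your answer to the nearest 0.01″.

Δλ = 4.73″

sin φ = -0.804126, cos φ = 0.594459, sin λ = -0.918207, cos λ = -0.396100.
East component: ΔE = −sin λ·ΔX + cos λ·ΔY = −(-0.918207)(108.2) + (-0.396100)(31.3) = 86.95 m.
1° of latitude spans 111300 m; at latitude φ, 1° of longitude spans that × cos φ = 66163.3 m, so Δλ = 86.95 / 66163.3 × 3600 = 4.731″.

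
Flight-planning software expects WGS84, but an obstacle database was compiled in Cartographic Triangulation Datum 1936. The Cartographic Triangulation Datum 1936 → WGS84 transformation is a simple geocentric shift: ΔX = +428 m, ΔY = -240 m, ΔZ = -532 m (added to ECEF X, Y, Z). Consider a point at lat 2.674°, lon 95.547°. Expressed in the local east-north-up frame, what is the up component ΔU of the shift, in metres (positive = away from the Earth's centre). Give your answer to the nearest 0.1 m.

At φ = 2.674°, λ = 95.547°: sin φ = 0.046653, cos φ = 0.998911, sin λ = 0.995317, cos λ = -0.096662.
ΔU = cos φ cos λ·ΔX + cos φ sin λ·ΔY + sin φ·ΔZ = (0.998911)(-0.096662)(428) + (0.998911)(0.995317)(-240) + (0.046653)(-532) = -304.76 m.

ΔU = -304.8 m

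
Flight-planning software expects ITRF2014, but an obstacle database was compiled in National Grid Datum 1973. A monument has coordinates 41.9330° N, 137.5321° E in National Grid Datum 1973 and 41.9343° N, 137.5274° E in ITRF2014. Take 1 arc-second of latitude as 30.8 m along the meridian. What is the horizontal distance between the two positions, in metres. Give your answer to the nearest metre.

Δφ = 41.9343° − 41.9330° = +0.0013°; Δλ = 137.5274° − 137.5321° = -0.0047°.
1° of latitude = 3600 × 30.80 = 110880 m.
ΔN = Δφ × 110880 = 144.1 m; ΔE = Δλ × 110880 × cos(41.9330°) = -0.0047 × 110880 × 0.743927 = -387.7 m.
Distance = √(ΔE² + ΔN²) = √((-387.7)² + 144.1²) = 413.6 m.

414 m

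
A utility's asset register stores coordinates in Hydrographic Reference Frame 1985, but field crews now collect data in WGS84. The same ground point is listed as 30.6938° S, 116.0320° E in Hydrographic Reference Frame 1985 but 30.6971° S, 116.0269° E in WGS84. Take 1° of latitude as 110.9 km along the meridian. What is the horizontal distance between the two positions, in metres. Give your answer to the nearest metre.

Δφ = -30.6971° − -30.6938° = -0.0033°; Δλ = 116.0269° − 116.0320° = -0.0051°.
ΔN = Δφ × 110900 = -366.0 m; ΔE = Δλ × 110900 × cos(-30.6938°) = -0.0051 × 110900 × 0.859908 = -486.4 m.
Distance = √(ΔE² + ΔN²) = √((-486.4)² + (-366.0)²) = 608.7 m.

609 m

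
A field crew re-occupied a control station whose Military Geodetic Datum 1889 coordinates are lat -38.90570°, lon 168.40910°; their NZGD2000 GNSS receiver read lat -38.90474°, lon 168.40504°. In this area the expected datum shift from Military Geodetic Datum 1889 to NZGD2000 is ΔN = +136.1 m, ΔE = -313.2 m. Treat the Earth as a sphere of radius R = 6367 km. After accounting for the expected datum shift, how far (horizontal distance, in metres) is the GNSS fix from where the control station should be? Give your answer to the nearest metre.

Observed coordinate differences: Δφ = +0.00096°, Δλ = -0.00406°.
Converting to metres (1° lat = 111125 m, cos φ = 0.778181): observed ΔN = 106.7 m, observed ΔE = -351.1 m.
Subtracting the expected shift leaves a residual of 106.7 − (136.1) = -29.4 m north and -351.1 − (-313.2) = -37.9 m east.
Residual distance = √((-29.4)² + (-37.9)²) = 48.0 m.

48 m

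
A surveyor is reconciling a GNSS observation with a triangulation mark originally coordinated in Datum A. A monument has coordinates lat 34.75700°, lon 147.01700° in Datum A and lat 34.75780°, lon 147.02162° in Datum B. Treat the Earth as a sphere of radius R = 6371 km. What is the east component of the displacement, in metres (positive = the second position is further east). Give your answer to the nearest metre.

Δφ = 34.75780° − 34.75700° = +0.00080°; Δλ = 147.02162° − 147.01700° = +0.00462°.
1° along a meridian = πR/180 = 111195 m.
ΔN = Δφ × 111195 = 89.0 m; ΔE = Δλ × 111195 × cos(34.75700°) = +0.00462 × 111195 × 0.821577 = 422.1 m.

ΔE = 422 m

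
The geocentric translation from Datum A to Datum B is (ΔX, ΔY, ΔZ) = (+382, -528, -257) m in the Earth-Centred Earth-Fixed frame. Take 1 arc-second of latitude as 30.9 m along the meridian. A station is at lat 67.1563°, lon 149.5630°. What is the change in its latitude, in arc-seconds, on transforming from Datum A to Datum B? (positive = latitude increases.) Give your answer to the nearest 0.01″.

Δφ = 14.57″

sin φ = 0.921567, cos φ = 0.388219, sin λ = 0.506591, cos λ = -0.862187.
North component: ΔN = −sin φ cos λ·ΔX − sin φ sin λ·ΔY + cos φ·ΔZ = −(0.921567)(-0.862187)(382) − (0.921567)(0.506591)(-528) + (0.388219)(-257) = 450.25 m.
1° of latitude spans 3600 × 30.90 = 111240 m, so Δφ = 450.25 / 111240 × 3600 = 14.571″.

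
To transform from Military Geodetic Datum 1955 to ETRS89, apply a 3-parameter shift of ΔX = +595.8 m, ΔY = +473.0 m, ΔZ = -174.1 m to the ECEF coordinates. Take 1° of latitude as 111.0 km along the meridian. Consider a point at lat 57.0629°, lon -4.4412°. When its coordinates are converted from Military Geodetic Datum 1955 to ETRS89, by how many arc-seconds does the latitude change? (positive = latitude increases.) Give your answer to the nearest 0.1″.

Δφ = -18.2″

sin φ = 0.839268, cos φ = 0.543718, sin λ = -0.077436, cos λ = 0.996997.
North component: ΔN = −sin φ cos λ·ΔX − sin φ sin λ·ΔY + cos φ·ΔZ = −(0.839268)(0.996997)(595.8) − (0.839268)(-0.077436)(473.0) + (0.543718)(-174.1) = -562.46 m.
1° of latitude spans 111000 m, so Δφ = -562.46 / 111000 × 3600 = -18.242″.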